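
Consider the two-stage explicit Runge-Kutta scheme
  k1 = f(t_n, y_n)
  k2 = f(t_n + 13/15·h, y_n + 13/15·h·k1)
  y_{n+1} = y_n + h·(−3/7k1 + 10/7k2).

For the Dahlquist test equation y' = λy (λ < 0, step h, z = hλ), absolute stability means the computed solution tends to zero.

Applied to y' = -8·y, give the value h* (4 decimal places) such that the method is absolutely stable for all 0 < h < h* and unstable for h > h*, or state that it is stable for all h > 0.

(-0.8077,0); λ=-8 ⇒ h* = (21/26)/8 = 0.1010.

Set f=λy, z=hλ:
  k1=λy_n ⇒ h·k1=z·y_n;  k2=λ(1+13/15z)y_n ⇒ h·k2=z(1+13/15z)y_n
  y_{n+1}/y_n = 1 − 3/7z + 10/7z(1+13/15z) = 1 + z + 26/21z²
  Hence R(z) = 1 + z + 26/21z².

Need |R(x)|<1, x<0.
x=-0.75: |R|=0.9464
R=1: x+26/21x²=0 ⇒ x=−21/26=-0.8077; min R=1−1/(4·26/21)=0.7981>−1
Confirm numerically:
  x=-0.737: |R|=0.93549 <1
  x=-0.719: |R|=0.92105 <1
  x=-0.449: |R|=0.80060 <1
  x=-1.356: |R|=1.92053 >1
  x=-1.329: |R|=1.85777 >1
  x=-1.041: |R|=1.30070 >1
Stable set (-0.8077, 0).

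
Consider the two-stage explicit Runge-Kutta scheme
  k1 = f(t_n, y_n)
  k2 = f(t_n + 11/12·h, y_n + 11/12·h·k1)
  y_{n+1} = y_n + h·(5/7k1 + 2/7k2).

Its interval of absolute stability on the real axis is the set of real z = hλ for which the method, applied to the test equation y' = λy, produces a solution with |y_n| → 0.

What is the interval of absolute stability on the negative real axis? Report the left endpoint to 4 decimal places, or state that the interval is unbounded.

(-3.8182, 0).

Set f=λy, z=hλ:
  k1=λy_n ⇒ h·k1=z·y_n;  k2=λ(1+11/12z)y_n ⇒ h·k2=z(1+11/12z)y_n
  y_{n+1}/y_n = 1 + 5/7z + 2/7z(1+11/12z) = 1 + z + 11/42z²
  R(z) = 1 + z + 11/42z².

Solve |R(x)|<1 on ℝ⁻.
x=-0.81: |R|=0.3618
R=1: x+11/42x²=0 ⇒ x=−42/11=-3.8182; min R=1−1/(4·11/42)=0.0455>−1
Confirm numerically:
  x=-3.614: |R|=0.80674 <1
  x=-3.525: |R|=0.72933 <1
  x=-3.461: |R|=0.67623 <1
  x=-2.349: |R|=0.09614 <1
  x=-4.276: |R|=1.51271 >1
  x=-4.079: |R|=1.27863 >1
  x=-3.891: |R|=1.07421 >1
Interval (-3.8182, 0).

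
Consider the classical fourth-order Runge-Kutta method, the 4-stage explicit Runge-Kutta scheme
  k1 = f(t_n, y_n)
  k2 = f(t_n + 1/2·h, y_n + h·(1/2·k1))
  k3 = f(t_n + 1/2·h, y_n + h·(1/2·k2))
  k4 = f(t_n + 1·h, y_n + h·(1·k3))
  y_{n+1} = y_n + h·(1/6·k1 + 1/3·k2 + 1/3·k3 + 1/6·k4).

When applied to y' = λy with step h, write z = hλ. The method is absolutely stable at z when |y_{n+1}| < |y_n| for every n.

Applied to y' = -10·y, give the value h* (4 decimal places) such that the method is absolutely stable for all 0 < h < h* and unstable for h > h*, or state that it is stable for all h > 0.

On y'=λy, z=hλ:
  order 4, 4-stage ⇒ R(z)=1+z+z^2/2+z^3/6+z^4/24
  (e.g. R(-1.5)=0.27344, |R|=0.27344)

Need |R(x)|<1, x<0.
x=-1.5: |R|=0.2734
|R(-1.46)|=0.2764 |R(-1.15)|=0.3306 |R(-0.74)|=0.4788
Bisect:
  x_lo=-3.5186 |R|=2.7977  x_hi=-0.3290 |R|=0.7197
  mid=-1.92376 |R|=0.31075 →hi
  mid=-2.72116 |R|=0.90753 →hi
  mid=-3.11986 |R|=1.63326 →lo
  mid=-2.92051 |R|=1.22375 →lo
  mid=-2.82083 |R|=1.05492 →lo
  mid=-2.77100 |R|=0.97866 →hi
  mid=-2.79591 |R|=1.01613 →lo
  ...
  [-2.78540,-2.78521] ⇒ x*=-2.7853
Stable set (-2.7853, 0).

(-2.7853,0); λ=-10 ⇒ h* = 0.2785.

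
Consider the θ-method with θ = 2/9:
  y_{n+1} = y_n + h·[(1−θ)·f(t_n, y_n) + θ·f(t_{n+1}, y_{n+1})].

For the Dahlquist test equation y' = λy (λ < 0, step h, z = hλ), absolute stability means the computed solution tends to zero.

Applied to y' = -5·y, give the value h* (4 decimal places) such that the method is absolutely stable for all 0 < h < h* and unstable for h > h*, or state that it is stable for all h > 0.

Set f=λy, z=hλ:
  y_{n+1} = y_n + z·[7/9·y_n + 2/9·y_{n+1}] ⇒ (1 − 2/9z)y_{n+1} = (1 + 7/9z)y_n
  R(z) = (1 + 7/9z)/(1 − 2/9z).

Solve |R(x)|<1 on ℝ⁻.
x=-0.78: |R|=0.3352
R=−1: 1+7/9x = −1+2/9x ⇒ -5/9x=2 ⇒ x=2/(-5/9)=-3.6000
Confirm numerically:
  x=-2.486: |R|=0.60135 <1
  x=-2.241: |R|=0.49599 <1
  x=-1.467: |R|=0.10633 <1
  x=-3.818: |R|=1.06552 >1
  x=-3.763: |R|=1.04932 >1
  x=-3.624: |R|=1.00739 >1
Stable set (-3.6000, 0).

(-3.6000,0); λ=-5 ⇒ h* = (18/5)/5 = 0.7200.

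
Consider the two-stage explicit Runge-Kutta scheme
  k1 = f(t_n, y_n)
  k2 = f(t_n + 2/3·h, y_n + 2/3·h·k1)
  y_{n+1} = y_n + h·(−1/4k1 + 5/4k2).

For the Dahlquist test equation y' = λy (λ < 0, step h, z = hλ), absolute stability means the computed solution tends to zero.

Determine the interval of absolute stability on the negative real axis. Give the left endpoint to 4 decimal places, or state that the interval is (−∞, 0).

(-1.2000, 0).

Test eqn y'=λy, z=hλ:
  k1=λy_n ⇒ h·k1=z·y_n;  k2=λ(1+2/3z)y_n ⇒ h·k2=z(1+2/3z)y_n
  y_{n+1}/y_n = 1 − 1/4z + 5/4z(1+2/3z) = 1 + z + 5/6z²
  ⇒ R(z) = 1 + z + 5/6z².

Boundary: |R(x)|=1, x<0.
x=-1.64: |R|=1.6013
R=1: x+5/6x²=0 ⇒ x=−6/5=-1.2000; min R=1−1/(4·5/6)=0.7000>−1
Confirm numerically:
  x=-1.113: |R|=0.91931 <1
  x=-0.919: |R|=0.78480 <1
  x=-0.764: |R|=0.72241 <1
  x=-1.635: |R|=1.59269 >1
  x=-1.404: |R|=1.23868 >1
  x=-1.307: |R|=1.11654 >1
So |R|<1 on (-1.2000, 0).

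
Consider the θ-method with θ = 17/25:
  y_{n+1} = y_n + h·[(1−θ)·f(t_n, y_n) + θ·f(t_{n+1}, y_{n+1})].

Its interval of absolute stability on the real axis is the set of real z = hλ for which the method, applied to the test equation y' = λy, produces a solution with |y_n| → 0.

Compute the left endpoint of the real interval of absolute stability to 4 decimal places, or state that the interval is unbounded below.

On y'=λy, z=hλ:
  y_{n+1} = y_n + z·[8/25·y_n + 17/25·y_{n+1}] ⇒ (1 − 17/25z)y_{n+1} = (1 + 8/25z)y_n
  so R(z) = (1 + 8/25z)/(1 − 17/25z).

Solve |R(x)|<1 on ℝ⁻.
x=-1.56: |R|=0.2430
x=-2: |R|=0.1525
x=-10: |R|=0.2821
x=-100: |R|=0.4493
θ=17/25≥1/2 ⇒ |1+8/25x|<|1−17/25x| ∀x<0 ⇒ stable on all of ℝ⁻.

interval (−∞, 0).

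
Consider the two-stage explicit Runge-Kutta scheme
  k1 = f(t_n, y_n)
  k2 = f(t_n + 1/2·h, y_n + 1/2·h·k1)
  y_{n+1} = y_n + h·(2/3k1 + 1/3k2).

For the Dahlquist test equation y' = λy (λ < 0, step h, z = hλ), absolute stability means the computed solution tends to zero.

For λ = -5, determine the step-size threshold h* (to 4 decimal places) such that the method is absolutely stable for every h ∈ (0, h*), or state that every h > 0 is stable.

(-6.0000,0); λ=-5 ⇒ h* = (6)/5 = 1.2000.

Set f=λy, z=hλ:
  k1=λy_n ⇒ h·k1=z·y_n;  k2=λ(1+1/2z)y_n ⇒ h·k2=z(1+1/2z)y_n
  y_{n+1}/y_n = 1 + 2/3z + 1/3z(1+1/2z) = 1 + z + 1/6z²
  R(z) = 1 + z + 1/6z².

Boundary: |R(x)|=1, x<0.
x=-1.14: |R|=0.0766
R=1: x+1/6x²=0 ⇒ x=−6=-6.0000; min R=1−1/(4·1/6)=-0.5000>−1
Confirm numerically:
  x=-4.751: |R|=0.01100 <1
  x=-4.349: |R|=0.19670 <1
  x=-3.659: |R|=0.42762 <1
  x=-3.262: |R|=0.48856 <1
  x=-6.537: |R|=1.58506 >1
  x=-6.445: |R|=1.47800 >1
Interval (-6.0000, 0).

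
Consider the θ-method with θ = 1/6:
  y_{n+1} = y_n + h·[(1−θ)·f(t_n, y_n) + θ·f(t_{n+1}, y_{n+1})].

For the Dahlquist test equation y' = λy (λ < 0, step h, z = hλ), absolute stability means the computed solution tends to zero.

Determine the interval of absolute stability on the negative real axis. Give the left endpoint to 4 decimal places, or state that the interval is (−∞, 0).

Set f=λy, z=hλ:
  y_{n+1} = y_n + z·[5/6·y_n + 1/6·y_{n+1}] ⇒ (1 − 1/6z)y_{n+1} = (1 + 5/6z)y_n
  ⇒ R(z) = (1 + 5/6z)/(1 − 1/6z).

Boundary: |R(x)|=1, x<0.
x=-1.31: |R|=0.0752
R=−1: 1+5/6x = −1+1/6x ⇒ -2/3x=2 ⇒ x=2/(-2/3)=-3.0000
Confirm numerically:
  x=-2.699: |R|=0.86159 <1
  x=-2.625: |R|=0.82609 <1
  x=-2.464: |R|=0.74669 <1
  x=-2.375: |R|=0.70149 <1
  x=-3.555: |R|=1.23234 >1
  x=-3.162: |R|=1.07073 >1
Stable set (-3.0000, 0).

z∈(-3.0000,0).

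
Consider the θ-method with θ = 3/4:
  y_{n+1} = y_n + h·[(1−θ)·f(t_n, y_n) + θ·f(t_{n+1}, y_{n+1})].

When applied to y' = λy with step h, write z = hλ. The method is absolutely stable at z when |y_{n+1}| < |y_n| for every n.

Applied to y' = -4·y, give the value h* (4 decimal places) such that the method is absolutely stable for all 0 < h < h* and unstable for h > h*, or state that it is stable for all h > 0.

With y'=λy (z=hλ):
  y_{n+1} = y_n + z·[1/4·y_n + 3/4·y_{n+1}] ⇒ (1 − 3/4z)y_{n+1} = (1 + 1/4z)y_n
  so R(z) = (1 + 1/4z)/(1 − 3/4z).

Boundary: |R(x)|=1, x<0.
x=-0.58: |R|=0.5958
x=-2: |R|=0.2000
x=-10: |R|=0.1765
x=-100: |R|=0.3158
θ=3/4≥1/2 ⇒ |1+1/4x|<|1−3/4x| ∀x<0 ⇒ unbounded interval.

interval (−∞, 0). Any h>0 works for λ=-4.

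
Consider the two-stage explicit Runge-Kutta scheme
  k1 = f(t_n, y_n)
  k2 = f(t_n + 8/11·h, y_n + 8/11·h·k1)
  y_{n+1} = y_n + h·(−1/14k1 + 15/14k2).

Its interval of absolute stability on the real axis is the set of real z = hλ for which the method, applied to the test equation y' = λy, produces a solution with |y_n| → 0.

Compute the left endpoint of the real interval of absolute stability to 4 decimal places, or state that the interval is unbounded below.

Test eqn y'=λy, z=hλ:
  k1=λy_n ⇒ h·k1=z·y_n;  k2=λ(1+8/11z)y_n ⇒ h·k2=z(1+8/11z)y_n
  y_{n+1}/y_n = 1 − 1/14z + 15/14z(1+8/11z) = 1 + z + 60/77z²
  ⇒ R(z) = 1 + z + 60/77z².

Solve |R(x)|<1 on ℝ⁻.
x=-1.64: |R|=1.4558
R=1: x+60/77x²=0 ⇒ x=−77/60=-1.2833; min R=1−1/(4·60/77)=0.6792>−1
Confirm numerically:
  x=-1.252: |R|=0.96943 <1
  x=-1.184: |R|=0.90836 <1
  x=-1.084: |R|=0.83163 <1
  x=-0.524: |R|=0.68996 <1
  x=-1.460: |R|=1.20099 >1
  x=-1.325: |R|=1.04302 >1
  x=-1.309: |R|=1.02618 >1
Interval (-1.2833, 0).

z* = -1.2833.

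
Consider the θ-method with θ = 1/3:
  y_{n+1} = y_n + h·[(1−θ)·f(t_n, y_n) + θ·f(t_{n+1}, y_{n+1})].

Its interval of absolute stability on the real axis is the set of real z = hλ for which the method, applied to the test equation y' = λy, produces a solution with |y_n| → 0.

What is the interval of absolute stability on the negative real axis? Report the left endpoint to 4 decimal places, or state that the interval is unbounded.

With y'=λy (z=hλ):
  y_{n+1} = y_n + z·[2/3·y_n + 1/3·y_{n+1}] ⇒ (1 − 1/3z)y_{n+1} = (1 + 2/3z)y_n
  R(z) = (1 + 2/3z)/(1 − 1/3z).

Find x<0 with |R(x)|<1.
x=-0.7: |R|=0.4324
R=−1: 1+2/3x = −1+1/3x ⇒ -1/3x=2 ⇒ x=2/(-1/3)=-6.0000
Confirm numerically:
  x=-4.750: |R|=0.83871 <1
  x=-4.468: |R|=0.79486 <1
  x=-3.037: |R|=0.50919 <1
  x=-2.966: |R|=0.49145 <1
  x=-6.308: |R|=1.03309 >1
  x=-6.294: |R|=1.03163 >1
  x=-6.031: |R|=1.00343 >1
Stable set (-6.0000, 0).

(-6.0000, 0).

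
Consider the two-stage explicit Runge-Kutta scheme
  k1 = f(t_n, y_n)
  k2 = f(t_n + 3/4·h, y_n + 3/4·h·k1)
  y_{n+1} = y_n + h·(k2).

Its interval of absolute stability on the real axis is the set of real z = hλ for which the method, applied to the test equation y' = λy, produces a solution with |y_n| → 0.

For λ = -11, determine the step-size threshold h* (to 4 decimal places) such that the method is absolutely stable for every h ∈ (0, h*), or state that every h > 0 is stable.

Test eqn y'=λy, z=hλ:
  k1=λy_n ⇒ h·k1=z·y_n;  k2=λ(1+3/4z)y_n ⇒ h·k2=z(1+3/4z)y_n
  y_{n+1}/y_n = 1 + z(1+3/4z) = 1 + z + 3/4z²
  Hence R(z) = 1 + z + 3/4z².

Need |R(x)|<1, x<0.
x=-0.37: |R|=0.7327
R=1: x+3/4x²=0 ⇒ x=−4/3=-1.3333; min R=1−1/(4·3/4)=0.6667>−1
Confirm numerically:
  x=-0.975: |R|=0.73797 <1
  x=-0.633: |R|=0.66752 <1
  x=-0.592: |R|=0.67085 <1
  x=-1.661: |R|=1.40819 >1
  x=-1.557: |R|=1.26119 >1
Interval (-1.3333, 0).

(-1.3333,0); λ=-11 ⇒ h* = (4/3)/11 = 0.1212.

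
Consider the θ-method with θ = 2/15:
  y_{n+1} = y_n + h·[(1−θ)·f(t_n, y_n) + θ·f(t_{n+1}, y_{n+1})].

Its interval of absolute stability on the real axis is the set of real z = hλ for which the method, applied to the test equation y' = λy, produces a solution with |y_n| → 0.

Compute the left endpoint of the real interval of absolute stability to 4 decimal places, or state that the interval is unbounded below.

z* = -2.7273.

On y'=λy, z=hλ:
  y_{n+1} = y_n + z·[13/15·y_n + 2/15·y_{n+1}] ⇒ (1 − 2/15z)y_{n+1} = (1 + 13/15z)y_n
  R(z) = (1 + 13/15z)/(1 − 2/15z).

Boundary: |R(x)|=1, x<0.
x=-1.41: |R|=0.1869
R=−1: 1+13/15x = −1+2/15x ⇒ -11/15x=2 ⇒ x=2/(-11/15)=-2.7273
Confirm numerically:
  x=-2.705: |R|=0.98800 <1
  x=-2.608: |R|=0.93510 <1
  x=-2.593: |R|=0.92683 <1
  x=-2.039: |R|=0.60316 <1
  x=-3.326: |R|=1.30418 >1
  x=-2.991: |R|=1.13826 >1
Interval (-2.7273, 0).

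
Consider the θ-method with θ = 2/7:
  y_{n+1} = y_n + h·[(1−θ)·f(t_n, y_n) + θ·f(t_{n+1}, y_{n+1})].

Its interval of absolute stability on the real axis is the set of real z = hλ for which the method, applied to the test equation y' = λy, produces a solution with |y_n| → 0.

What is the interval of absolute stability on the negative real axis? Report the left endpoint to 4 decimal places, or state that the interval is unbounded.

(-4.6667, 0).

On y'=λy, z=hλ:
  y_{n+1} = y_n + z·[5/7·y_n + 2/7·y_{n+1}] ⇒ (1 − 2/7z)y_{n+1} = (1 + 5/7z)y_n
  Hence R(z) = (1 + 5/7z)/(1 − 2/7z).

Find x<0 with |R(x)|<1.
x=-0.87: |R|=0.3032
R=−1: 1+5/7x = −1+2/7x ⇒ -3/7x=2 ⇒ x=2/(-3/7)=-4.6667
Confirm numerically:
  x=-4.399: |R|=0.94917 <1
  x=-3.540: |R|=0.75994 <1
  x=-3.382: |R|=0.71999 <1
  x=-3.206: |R|=0.67328 <1
  x=-4.888: |R|=1.03958 >1
  x=-4.833: |R|=1.02994 >1
Interval (-4.6667, 0).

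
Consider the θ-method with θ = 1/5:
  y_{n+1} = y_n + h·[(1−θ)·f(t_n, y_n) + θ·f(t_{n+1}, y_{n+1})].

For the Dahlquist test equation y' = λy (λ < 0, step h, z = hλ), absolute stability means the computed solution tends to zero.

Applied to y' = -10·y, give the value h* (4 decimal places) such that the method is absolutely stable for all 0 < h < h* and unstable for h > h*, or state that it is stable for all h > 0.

(-3.3333,0); λ=-10 ⇒ h* = (10/3)/10 = 0.3333.

On y'=λy, z=hλ:
  y_{n+1} = y_n + z·[4/5·y_n + 1/5·y_{n+1}] ⇒ (1 − 1/5z)y_{n+1} = (1 + 4/5z)y_n
  Hence R(z) = (1 + 4/5z)/(1 − 1/5z).

Need |R(x)|<1, x<0.
x=-1.43: |R|=0.1120
R=−1: 1+4/5x = −1+1/5x ⇒ -3/5x=2 ⇒ x=2/(-3/5)=-3.3333
Confirm numerically:
  x=-3.306: |R|=0.99013 <1
  x=-1.718: |R|=0.27865 <1
  x=-1.664: |R|=0.24850 <1
  x=-3.905: |R|=1.19259 >1
  x=-3.824: |R|=1.16682 >1
So |R|<1 on (-3.3333, 0).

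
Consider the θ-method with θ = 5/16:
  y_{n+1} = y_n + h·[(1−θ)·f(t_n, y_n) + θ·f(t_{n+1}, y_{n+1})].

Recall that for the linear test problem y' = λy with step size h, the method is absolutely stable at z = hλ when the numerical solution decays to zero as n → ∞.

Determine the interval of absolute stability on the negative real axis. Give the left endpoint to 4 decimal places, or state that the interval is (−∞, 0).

z∈(-5.3333,0).

Set f=λy, z=hλ:
  y_{n+1} = y_n + z·[11/16·y_n + 5/16·y_{n+1}] ⇒ (1 − 5/16z)y_{n+1} = (1 + 11/16z)y_n
  so R(z) = (1 + 11/16z)/(1 − 5/16z).

Boundary: |R(x)|=1, x<0.
x=-1.73: |R|=0.1229
R=−1: 1+11/16x = −1+5/16x ⇒ -3/8x=2 ⇒ x=2/(-3/8)=-5.3333
Confirm numerically:
  x=-4.861: |R|=0.92969 <1
  x=-4.555: |R|=0.87956 <1
  x=-3.528: |R|=0.67800 <1
  x=-5.691: |R|=1.04827 >1
  x=-5.551: |R|=1.02985 >1
  x=-5.509: |R|=1.02420 >1
Interval (-5.3333, 0).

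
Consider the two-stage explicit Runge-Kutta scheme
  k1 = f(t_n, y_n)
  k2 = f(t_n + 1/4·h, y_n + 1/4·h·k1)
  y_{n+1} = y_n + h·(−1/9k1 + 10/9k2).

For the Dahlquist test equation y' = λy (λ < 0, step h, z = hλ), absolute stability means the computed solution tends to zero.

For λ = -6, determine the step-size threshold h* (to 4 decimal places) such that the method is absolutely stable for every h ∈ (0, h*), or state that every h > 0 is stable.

(-3.6000,0); λ=-6 ⇒ h* = (18/5)/6 = 0.6000.

Test eqn y'=λy, z=hλ:
  k1=λy_n ⇒ h·k1=z·y_n;  k2=λ(1+1/4z)y_n ⇒ h·k2=z(1+1/4z)y_n
  y_{n+1}/y_n = 1 − 1/9z + 10/9z(1+1/4z) = 1 + z + 5/18z²
  so R(z) = 1 + z + 5/18z².

Need |R(x)|<1, x<0.
x=-0.79: |R|=0.3834
R=1: x+5/18x²=0 ⇒ x=−18/5=-3.6000; min R=1−1/(4·5/18)=0.1000>−1
Confirm numerically:
  x=-1.893: |R|=0.10240 <1
  x=-1.745: |R|=0.10084 <1
  x=-1.689: |R|=0.10342 <1
  x=-4.058: |R|=1.51627 >1
  x=-3.822: |R|=1.23569 >1
  x=-3.759: |R|=1.16602 >1
Interval (-3.6000, 0).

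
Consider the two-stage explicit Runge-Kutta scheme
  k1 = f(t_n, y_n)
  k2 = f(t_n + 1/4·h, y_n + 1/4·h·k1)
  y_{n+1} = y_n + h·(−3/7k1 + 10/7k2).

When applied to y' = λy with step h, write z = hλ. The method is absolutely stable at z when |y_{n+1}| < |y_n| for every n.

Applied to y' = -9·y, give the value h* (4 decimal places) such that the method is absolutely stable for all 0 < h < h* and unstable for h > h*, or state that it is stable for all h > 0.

On y'=λy, z=hλ:
  k1=λy_n ⇒ h·k1=z·y_n;  k2=λ(1+1/4z)y_n ⇒ h·k2=z(1+1/4z)y_n
  y_{n+1}/y_n = 1 − 3/7z + 10/7z(1+1/4z) = 1 + z + 5/14z²
  Hence R(z) = 1 + z + 5/14z².

Need |R(x)|<1, x<0.
x=-1.68: |R|=0.3280
R=1: x+5/14x²=0 ⇒ x=−14/5=-2.8000; min R=1−1/(4·5/14)=0.3000>−1
Confirm numerically:
  x=-2.125: |R|=0.48772 <1
  x=-1.637: |R|=0.32006 <1
  x=-1.245: |R|=0.30858 <1
  x=-3.278: |R|=1.55960 >1
  x=-3.161: |R|=1.40754 >1
  x=-3.047: |R|=1.26879 >1
So |R|<1 on (-2.8000, 0).

(-2.8000,0); λ=-9 ⇒ h* = (14/5)/9 = 0.3111.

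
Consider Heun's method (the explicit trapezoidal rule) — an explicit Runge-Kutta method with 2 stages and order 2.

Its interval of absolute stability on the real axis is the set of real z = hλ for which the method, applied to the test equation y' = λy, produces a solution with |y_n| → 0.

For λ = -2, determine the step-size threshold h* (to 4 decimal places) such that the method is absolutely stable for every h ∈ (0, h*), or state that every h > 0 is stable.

With y'=λy (z=hλ):
  order 2, 2-stage ⇒ R(z)=1+z+z^2/2
  (e.g. R(-1.18)=0.51620, |R|=0.51620)

Boundary: |R(x)|=1, x<0.
x=-1.18: |R|=0.5162
|R(-1.39)|=0.5760 |R(-1.28)|=0.5392 |R(-0.94)|=0.5018
Bisect:
  x_lo=-2.4852 |R|=1.6030  x_hi=-0.1653 |R|=0.8483
  mid=-1.32528 |R|=0.55290 →hi
  mid=-1.90526 |R|=0.90974 →hi
  mid=-2.19524 |R|=1.21430 →lo
  mid=-2.05025 |R|=1.05151 →lo
  mid=-1.97775 |R|=0.97800 →hi
  mid=-2.01400 |R|=1.01410 →lo
  mid=-1.99588 |R|=0.99589 →hi
  mid=-2.00494 |R|=1.00495 →lo
  mid=-2.00041 |R|=1.00041 →lo
  mid=-1.99814 |R|=0.99814 →hi
  ...
  [-2.00012,-1.99998] ⇒ x*=-2.0000
Stable set (-2.0000, 0).

(-2.0000,0); λ=-2 ⇒ h* = 1.0000.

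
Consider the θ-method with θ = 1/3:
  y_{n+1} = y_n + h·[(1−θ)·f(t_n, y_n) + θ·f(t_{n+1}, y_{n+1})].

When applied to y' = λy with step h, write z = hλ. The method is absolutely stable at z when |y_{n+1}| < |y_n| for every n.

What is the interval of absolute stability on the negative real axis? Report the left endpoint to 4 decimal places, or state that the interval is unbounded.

Test eqn y'=λy, z=hλ:
  y_{n+1} = y_n + z·[2/3·y_n + 1/3·y_{n+1}] ⇒ (1 − 1/3z)y_{n+1} = (1 + 2/3z)y_n
  ⇒ R(z) = (1 + 2/3z)/(1 − 1/3z).

Boundary: |R(x)|=1, x<0.
x=-1.28: |R|=0.1028
R=−1: 1+2/3x = −1+1/3x ⇒ -1/3x=2 ⇒ x=2/(-1/3)=-6.0000
Confirm numerically:
  x=-5.892: |R|=0.98785 <1
  x=-4.121: |R|=0.73613 <1
  x=-3.805: |R|=0.67744 <1
  x=-3.714: |R|=0.65952 <1
  x=-6.363: |R|=1.03877 >1
  x=-6.233: |R|=1.02524 >1
Interval (-6.0000, 0).

z∈(-6.0000,0).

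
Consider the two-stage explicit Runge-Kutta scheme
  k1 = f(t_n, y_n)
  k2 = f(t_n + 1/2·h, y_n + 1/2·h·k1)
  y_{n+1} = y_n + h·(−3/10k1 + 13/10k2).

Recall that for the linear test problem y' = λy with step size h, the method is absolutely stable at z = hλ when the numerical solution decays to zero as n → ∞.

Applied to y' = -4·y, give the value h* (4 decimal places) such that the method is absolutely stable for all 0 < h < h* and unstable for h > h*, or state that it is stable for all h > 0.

(-1.5385,0); λ=-4 ⇒ h* = (20/13)/4 = 0.3846.

Set f=λy, z=hλ:
  k1=λy_n ⇒ h·k1=z·y_n;  k2=λ(1+1/2z)y_n ⇒ h·k2=z(1+1/2z)y_n
  y_{n+1}/y_n = 1 − 3/10z + 13/10z(1+1/2z) = 1 + z + 13/20z²
  Hence R(z) = 1 + z + 13/20z².

Find x<0 with |R(x)|<1.
x=-0.49: |R|=0.6661
R=1: x+13/20x²=0 ⇒ x=−20/13=-1.5385; min R=1−1/(4·13/20)=0.6154>−1
Confirm numerically:
  x=-1.324: |R|=0.81543 <1
  x=-1.277: |R|=0.78297 <1
  x=-1.110: |R|=0.69087 <1
  x=-1.746: |R|=1.23554 >1
  x=-1.622: |R|=1.08807 >1
Interval (-1.5385, 0).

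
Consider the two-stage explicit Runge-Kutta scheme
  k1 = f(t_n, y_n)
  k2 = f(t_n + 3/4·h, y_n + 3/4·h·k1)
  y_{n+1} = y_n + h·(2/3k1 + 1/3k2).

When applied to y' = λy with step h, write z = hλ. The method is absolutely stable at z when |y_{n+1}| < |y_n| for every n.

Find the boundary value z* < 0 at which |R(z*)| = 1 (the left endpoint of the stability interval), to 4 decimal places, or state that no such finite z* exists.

With y'=λy (z=hλ):
  k1=λy_n ⇒ h·k1=z·y_n;  k2=λ(1+3/4z)y_n ⇒ h·k2=z(1+3/4z)y_n
  y_{n+1}/y_n = 1 + 2/3z + 1/3z(1+3/4z) = 1 + z + 1/4z²
  Hence R(z) = 1 + z + 1/4z².

Boundary: |R(x)|=1, x<0.
x=-1.38: |R|=0.0961
R=1: x+1/4x²=0 ⇒ x=−4=-4.0000; min R=1−1/(4·1/4)=0.0000>−1
Confirm numerically:
  x=-2.227: |R|=0.01288 <1
  x=-1.911: |R|=0.00198 <1
  x=-1.885: |R|=0.00331 <1
  x=-4.331: |R|=1.35839 >1
  x=-4.223: |R|=1.23543 >1
Stable set (-4.0000, 0).

z* = -4.0000.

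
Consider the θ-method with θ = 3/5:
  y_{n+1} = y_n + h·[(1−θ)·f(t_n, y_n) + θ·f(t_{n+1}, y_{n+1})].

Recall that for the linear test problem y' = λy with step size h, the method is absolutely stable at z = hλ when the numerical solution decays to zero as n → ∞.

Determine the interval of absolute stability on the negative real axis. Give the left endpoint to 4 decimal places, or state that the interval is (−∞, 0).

unbounded; (−∞, 0).

With y'=λy (z=hλ):
  y_{n+1} = y_n + z·[2/5·y_n + 3/5·y_{n+1}] ⇒ (1 − 3/5z)y_{n+1} = (1 + 2/5z)y_n
  R(z) = (1 + 2/5z)/(1 − 3/5z).

Boundary: |R(x)|=1, x<0.
x=-1.45: |R|=0.2246
x=-2: |R|=0.0909
x=-10: |R|=0.4286
x=-100: |R|=0.6393
θ=3/5≥1/2 ⇒ |1+2/5x|<|1−3/5x| ∀x<0 ⇒ stable on all of ℝ⁻.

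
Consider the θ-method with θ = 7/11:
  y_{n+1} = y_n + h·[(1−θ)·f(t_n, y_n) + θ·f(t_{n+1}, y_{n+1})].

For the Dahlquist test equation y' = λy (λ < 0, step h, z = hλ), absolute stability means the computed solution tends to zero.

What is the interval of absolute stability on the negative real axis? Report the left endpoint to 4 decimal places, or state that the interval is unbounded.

unbounded; (−∞, 0).

On y'=λy, z=hλ:
  y_{n+1} = y_n + z·[4/11·y_n + 7/11·y_{n+1}] ⇒ (1 − 7/11z)y_{n+1} = (1 + 4/11z)y_n
  so R(z) = (1 + 4/11z)/(1 − 7/11z).

Find x<0 with |R(x)|<1.
x=-1.15: |R|=0.3360
x=-2: |R|=0.1200
x=-10: |R|=0.3580
x=-100: |R|=0.5471
θ=7/11≥1/2 ⇒ |1+4/11x|<|1−7/11x| ∀x<0 ⇒ interval (−∞,0).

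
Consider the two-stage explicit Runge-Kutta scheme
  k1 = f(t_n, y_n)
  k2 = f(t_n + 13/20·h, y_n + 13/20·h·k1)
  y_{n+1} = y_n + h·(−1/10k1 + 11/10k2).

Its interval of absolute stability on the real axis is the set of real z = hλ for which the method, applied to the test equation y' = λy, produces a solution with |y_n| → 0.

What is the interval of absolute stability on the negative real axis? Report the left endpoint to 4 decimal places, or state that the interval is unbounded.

Set f=λy, z=hλ:
  k1=λy_n ⇒ h·k1=z·y_n;  k2=λ(1+13/20z)y_n ⇒ h·k2=z(1+13/20z)y_n
  y_{n+1}/y_n = 1 − 1/10z + 11/10z(1+13/20z) = 1 + z + 143/200z²
  Hence R(z) = 1 + z + 143/200z².

Solve |R(x)|<1 on ℝ⁻.
x=-0.85: |R|=0.6666
R=1: x+143/200x²=0 ⇒ x=−200/143=-1.3986; min R=1−1/(4·143/200)=0.6503>−1
Confirm numerically:
  x=-1.230: |R|=0.85172 <1
  x=-0.872: |R|=0.67167 <1
  x=-0.680: |R|=0.65062 <1
  x=-1.599: |R|=1.22911 >1
  x=-1.595: |R|=1.22398 >1
  x=-1.561: |R|=1.18126 >1
Stable set (-1.3986, 0).

(-1.3986, 0).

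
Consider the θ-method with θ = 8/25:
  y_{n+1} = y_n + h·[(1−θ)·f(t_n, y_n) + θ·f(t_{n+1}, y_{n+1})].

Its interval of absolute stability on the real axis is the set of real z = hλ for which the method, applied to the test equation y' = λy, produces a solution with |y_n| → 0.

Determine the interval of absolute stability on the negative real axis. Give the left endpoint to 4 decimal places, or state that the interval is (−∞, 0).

z∈(-5.5556,0).

With y'=λy (z=hλ):
  y_{n+1} = y_n + z·[17/25·y_n + 8/25·y_{n+1}] ⇒ (1 − 8/25z)y_{n+1} = (1 + 17/25z)y_n
  Hence R(z) = (1 + 17/25z)/(1 − 8/25z).

Solve |R(x)|<1 on ℝ⁻.
x=-1.59: |R|=0.0538
R=−1: 1+17/25x = −1+8/25x ⇒ -9/25x=2 ⇒ x=2/(-9/25)=-5.5556
Confirm numerically:
  x=-5.337: |R|=0.97094 <1
  x=-5.295: |R|=0.96519 <1
  x=-4.947: |R|=0.91519 <1
  x=-3.854: |R|=0.72571 <1
  x=-6.040: |R|=1.05947 >1
  x=-5.856: |R|=1.03764 >1
Stable set (-5.5556, 0).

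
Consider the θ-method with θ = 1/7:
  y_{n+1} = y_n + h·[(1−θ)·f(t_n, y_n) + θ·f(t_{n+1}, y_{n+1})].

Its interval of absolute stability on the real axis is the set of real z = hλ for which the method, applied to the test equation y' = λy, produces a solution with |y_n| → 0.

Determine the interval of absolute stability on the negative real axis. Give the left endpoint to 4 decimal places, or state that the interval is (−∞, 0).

Test eqn y'=λy, z=hλ:
  y_{n+1} = y_n + z·[6/7·y_n + 1/7·y_{n+1}] ⇒ (1 − 1/7z)y_{n+1} = (1 + 6/7z)y_n
  so R(z) = (1 + 6/7z)/(1 − 1/7z).

Find x<0 with |R(x)|<1.
x=-1.57: |R|=0.2824
R=−1: 1+6/7x = −1+1/7x ⇒ -5/7x=2 ⇒ x=2/(-5/7)=-2.8000
Confirm numerically:
  x=-2.205: |R|=0.67681 <1
  x=-1.721: |R|=0.38138 <1
  x=-1.239: |R|=0.05268 <1
  x=-1.158: |R|=0.00637 <1
  x=-3.144: |R|=1.16956 >1
  x=-3.058: |R|=1.12826 >1
  x=-2.847: |R|=1.02387 >1
Interval (-2.8000, 0).

z∈(-2.8000,0).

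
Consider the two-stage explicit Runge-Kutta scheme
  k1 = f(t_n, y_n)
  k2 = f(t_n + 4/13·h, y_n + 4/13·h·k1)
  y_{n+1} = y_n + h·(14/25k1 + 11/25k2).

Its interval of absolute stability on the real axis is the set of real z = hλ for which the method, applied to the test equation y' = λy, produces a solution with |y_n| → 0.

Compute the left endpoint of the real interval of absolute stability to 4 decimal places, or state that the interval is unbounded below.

z* = -7.3864.

With y'=λy (z=hλ):
  k1=λy_n ⇒ h·k1=z·y_n;  k2=λ(1+4/13z)y_n ⇒ h·k2=z(1+4/13z)y_n
  y_{n+1}/y_n = 1 + 14/25z + 11/25z(1+4/13z) = 1 + z + 44/325z²
  so R(z) = 1 + z + 44/325z².

Solve |R(x)|<1 on ℝ⁻.
x=-1: |R|=0.1354
R=1: x+44/325x²=0 ⇒ x=−325/44=-7.3864; min R=1−1/(4·44/325)=-0.8466>−1
Confirm numerically:
  x=-7.094: |R|=0.71921 <1
  x=-3.980: |R|=0.83545 <1
  x=-3.818: |R|=0.84448 <1
  x=-7.889: |R|=1.53684 >1
  x=-7.726: |R|=1.35525 >1
  x=-7.697: |R|=1.32370 >1
Stable set (-7.3864, 0).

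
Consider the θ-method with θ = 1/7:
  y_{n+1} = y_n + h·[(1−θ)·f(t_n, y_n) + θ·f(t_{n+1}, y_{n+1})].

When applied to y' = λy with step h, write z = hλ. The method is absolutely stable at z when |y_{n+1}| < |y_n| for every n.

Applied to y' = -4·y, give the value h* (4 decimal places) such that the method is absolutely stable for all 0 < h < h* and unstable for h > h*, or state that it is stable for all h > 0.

Set f=λy, z=hλ:
  y_{n+1} = y_n + z·[6/7·y_n + 1/7·y_{n+1}] ⇒ (1 − 1/7z)y_{n+1} = (1 + 6/7z)y_n
  Hence R(z) = (1 + 6/7z)/(1 − 1/7z).

Need |R(x)|<1, x<0.
x=-0.62: |R|=0.4304
R=−1: 1+6/7x = −1+1/7x ⇒ -5/7x=2 ⇒ x=2/(-5/7)=-2.8000
Confirm numerically:
  x=-2.125: |R|=0.63014 <1
  x=-1.973: |R|=0.53917 <1
  x=-1.769: |R|=0.41213 <1
  x=-3.193: |R|=1.19278 >1
  x=-2.949: |R|=1.07488 >1
  x=-2.833: |R|=1.01678 >1
Interval (-2.8000, 0).

(-2.8000,0); λ=-4 ⇒ h* = (14/5)/4 = 0.7000.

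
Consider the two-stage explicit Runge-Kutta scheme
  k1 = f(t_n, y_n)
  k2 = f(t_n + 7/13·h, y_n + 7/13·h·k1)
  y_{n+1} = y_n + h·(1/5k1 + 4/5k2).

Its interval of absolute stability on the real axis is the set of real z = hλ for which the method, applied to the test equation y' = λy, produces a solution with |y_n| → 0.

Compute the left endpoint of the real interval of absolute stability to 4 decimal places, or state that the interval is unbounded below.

Test eqn y'=λy, z=hλ:
  k1=λy_n ⇒ h·k1=z·y_n;  k2=λ(1+7/13z)y_n ⇒ h·k2=z(1+7/13z)y_n
  y_{n+1}/y_n = 1 + 1/5z + 4/5z(1+7/13z) = 1 + z + 28/65z²
  Hence R(z) = 1 + z + 28/65z².

Need |R(x)|<1, x<0.
x=-1.59: |R|=0.4990
R=1: x+28/65x²=0 ⇒ x=−65/28=-2.3214; min R=1−1/(4·28/65)=0.4196>−1
Confirm numerically:
  x=-1.974: |R|=0.70457 <1
  x=-1.861: |R|=0.63089 <1
  x=-1.500: |R|=0.46923 <1
  x=-1.168: |R|=0.41967 <1
  x=-2.824: |R|=1.61137 >1
  x=-2.415: |R|=1.09734 >1
Stable set (-2.3214, 0).

left endpoint -2.3214.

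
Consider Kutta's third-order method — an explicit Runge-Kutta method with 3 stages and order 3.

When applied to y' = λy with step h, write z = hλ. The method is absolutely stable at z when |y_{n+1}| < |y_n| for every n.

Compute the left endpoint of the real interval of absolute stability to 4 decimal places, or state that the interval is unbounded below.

z* = -2.5127.

With y'=λy (z=hλ):
  order 3, 3-stage ⇒ R(z)=1+z+z^2/2+z^3/6
  (e.g. R(-1.44)=0.09914, |R|=0.09914)

Find x<0 with |R(x)|<1.
x=-1.44: |R|=0.0991
|R(-2.48)|=0.9470 |R(-1.68)|=0.0591 |R(-1.1)|=0.2832
Bisect:
  x_lo=-3.3913 |R|=3.1414  x_hi=-0.3473 |R|=0.7060
  mid=-1.86930 |R|=0.21081 →hi
  mid=-2.63031 |R|=1.20402 →lo
  mid=-2.24981 |R|=0.61694 →hi
  mid=-2.44006 |R|=0.88442 →hi
  mid=-2.53518 |R|=1.03727 →lo
  mid=-2.48762 |R|=0.95916 →hi
  mid=-2.51140 |R|=0.99779 →hi
  ...
  [-2.51289,-2.51270] ⇒ x*=-2.5127
Interval (-2.5127, 0).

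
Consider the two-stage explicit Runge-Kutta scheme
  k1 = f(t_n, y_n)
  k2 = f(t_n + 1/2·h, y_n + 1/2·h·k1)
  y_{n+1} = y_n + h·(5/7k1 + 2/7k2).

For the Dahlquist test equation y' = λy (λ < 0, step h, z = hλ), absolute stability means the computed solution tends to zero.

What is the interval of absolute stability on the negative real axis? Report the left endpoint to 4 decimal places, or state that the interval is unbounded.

On y'=λy, z=hλ:
  k1=λy_n ⇒ h·k1=z·y_n;  k2=λ(1+1/2z)y_n ⇒ h·k2=z(1+1/2z)y_n
  y_{n+1}/y_n = 1 + 5/7z + 2/7z(1+1/2z) = 1 + z + 1/7z²
  R(z) = 1 + z + 1/7z².

Need |R(x)|<1, x<0.
x=-0.81: |R|=0.2837
R=1: x+1/7x²=0 ⇒ x=−7=-7.0000; min R=1−1/(4·1/7)=-0.7500>−1
Confirm numerically:
  x=-5.865: |R|=0.04903 <1
  x=-3.818: |R|=0.73555 <1
  x=-3.424: |R|=0.74917 <1
  x=-7.284: |R|=1.29552 >1
  x=-7.029: |R|=1.02912 >1
Stable set (-7.0000, 0).

z∈(-7.0000,0).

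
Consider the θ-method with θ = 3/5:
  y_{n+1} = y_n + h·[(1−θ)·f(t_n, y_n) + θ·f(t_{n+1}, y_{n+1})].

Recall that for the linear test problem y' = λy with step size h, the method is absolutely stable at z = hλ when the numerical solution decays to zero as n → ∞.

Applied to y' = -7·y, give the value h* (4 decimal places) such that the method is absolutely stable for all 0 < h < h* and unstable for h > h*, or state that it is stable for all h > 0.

Set f=λy, z=hλ:
  y_{n+1} = y_n + z·[2/5·y_n + 3/5·y_{n+1}] ⇒ (1 − 3/5z)y_{n+1} = (1 + 2/5z)y_n
  ⇒ R(z) = (1 + 2/5z)/(1 − 3/5z).

Boundary: |R(x)|=1, x<0.
x=-0.39: |R|=0.6840
x=-2: |R|=0.0909
x=-10: |R|=0.4286
x=-100: |R|=0.6393
θ=3/5≥1/2 ⇒ |1+2/5x|<|1−3/5x| ∀x<0 ⇒ interval (−∞,0).

(−∞, 0) — no finite endpoint. Any h>0 works for λ=-7.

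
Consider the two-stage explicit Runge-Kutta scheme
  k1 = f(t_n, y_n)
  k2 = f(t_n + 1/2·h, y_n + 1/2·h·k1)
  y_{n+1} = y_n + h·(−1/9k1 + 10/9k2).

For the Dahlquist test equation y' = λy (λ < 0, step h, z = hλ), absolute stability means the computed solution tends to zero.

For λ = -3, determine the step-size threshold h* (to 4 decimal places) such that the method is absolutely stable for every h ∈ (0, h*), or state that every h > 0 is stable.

Test eqn y'=λy, z=hλ:
  k1=λy_n ⇒ h·k1=z·y_n;  k2=λ(1+1/2z)y_n ⇒ h·k2=z(1+1/2z)y_n
  y_{n+1}/y_n = 1 − 1/9z + 10/9z(1+1/2z) = 1 + z + 5/9z²
  so R(z) = 1 + z + 5/9z².

Boundary: |R(x)|=1, x<0.
x=-0.35: |R|=0.7181
R=1: x+5/9x²=0 ⇒ x=−9/5=-1.8000; min R=1−1/(4·5/9)=0.5500>−1
Confirm numerically:
  x=-1.718: |R|=0.92174 <1
  x=-1.634: |R|=0.84931 <1
  x=-1.435: |R|=0.70901 <1
  x=-0.923: |R|=0.55029 <1
  x=-1.896: |R|=1.10112 >1
  x=-1.892: |R|=1.09670 >1
Interval (-1.8000, 0).

(-1.8000,0); λ=-3 ⇒ h* = (9/5)/3 = 0.6000.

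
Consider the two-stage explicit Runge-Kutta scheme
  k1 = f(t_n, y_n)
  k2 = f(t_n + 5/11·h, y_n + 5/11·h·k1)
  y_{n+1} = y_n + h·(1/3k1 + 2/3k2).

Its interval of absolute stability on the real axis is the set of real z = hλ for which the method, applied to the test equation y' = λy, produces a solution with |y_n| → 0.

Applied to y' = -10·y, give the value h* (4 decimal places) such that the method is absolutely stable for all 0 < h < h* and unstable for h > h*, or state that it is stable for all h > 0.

On y'=λy, z=hλ:
  k1=λy_n ⇒ h·k1=z·y_n;  k2=λ(1+5/11z)y_n ⇒ h·k2=z(1+5/11z)y_n
  y_{n+1}/y_n = 1 + 1/3z + 2/3z(1+5/11z) = 1 + z + 10/33z²
  ⇒ R(z) = 1 + z + 10/33z².

Solve |R(x)|<1 on ℝ⁻.
x=-1.27: |R|=0.2188
R=1: x+10/33x²=0 ⇒ x=−33/10=-3.3000; min R=1−1/(4·10/33)=0.1750>−1
Confirm numerically:
  x=-3.198: |R|=0.90115 <1
  x=-3.071: |R|=0.78689 <1
  x=-3.046: |R|=0.76555 <1
  x=-2.842: |R|=0.60556 <1
  x=-3.730: |R|=1.48603 >1
  x=-3.620: |R|=1.35103 >1
  x=-3.488: |R|=1.19871 >1
Stable set (-3.3000, 0).

(-3.3000,0); λ=-10 ⇒ h* = (33/10)/10 = 0.3300.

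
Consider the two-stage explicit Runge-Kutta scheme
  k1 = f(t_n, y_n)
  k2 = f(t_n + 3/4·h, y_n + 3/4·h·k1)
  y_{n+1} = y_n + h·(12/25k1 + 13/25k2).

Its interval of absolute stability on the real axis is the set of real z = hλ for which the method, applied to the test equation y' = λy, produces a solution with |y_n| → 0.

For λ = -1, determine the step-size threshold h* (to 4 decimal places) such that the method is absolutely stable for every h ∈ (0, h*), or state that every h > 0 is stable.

Test eqn y'=λy, z=hλ:
  k1=λy_n ⇒ h·k1=z·y_n;  k2=λ(1+3/4z)y_n ⇒ h·k2=z(1+3/4z)y_n
  y_{n+1}/y_n = 1 + 12/25z + 13/25z(1+3/4z) = 1 + z + 39/100z²
  Hence R(z) = 1 + z + 39/100z².

Need |R(x)|<1, x<0.
x=-0.57: |R|=0.5567
R=1: x+39/100x²=0 ⇒ x=−100/39=-2.5641; min R=1−1/(4·39/100)=0.3590>−1
Confirm numerically:
  x=-2.287: |R|=0.75284 <1
  x=-2.246: |R|=0.72136 <1
  x=-1.305: |R|=0.35918 <1
  x=-1.037: |R|=0.38239 <1
  x=-2.984: |R|=1.48866 >1
  x=-2.825: |R|=1.28744 >1
Stable set (-2.5641, 0).

(-2.5641,0); λ=-1 ⇒ h* = (100/39)/1 = 2.5641.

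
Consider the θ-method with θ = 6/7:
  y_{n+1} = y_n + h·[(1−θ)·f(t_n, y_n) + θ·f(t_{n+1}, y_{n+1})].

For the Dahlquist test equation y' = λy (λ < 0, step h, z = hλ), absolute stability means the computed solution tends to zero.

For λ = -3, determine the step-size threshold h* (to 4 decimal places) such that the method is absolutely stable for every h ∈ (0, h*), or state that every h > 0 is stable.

Test eqn y'=λy, z=hλ:
  y_{n+1} = y_n + z·[1/7·y_n + 6/7·y_{n+1}] ⇒ (1 − 6/7z)y_{n+1} = (1 + 1/7z)y_n
  ⇒ R(z) = (1 + 1/7z)/(1 − 6/7z).

Need |R(x)|<1, x<0.
x=-0.7: |R|=0.5625
x=-2: |R|=0.2632
x=-10: |R|=0.0448
x=-100: |R|=0.1532
θ=6/7≥1/2 ⇒ |1+1/7x|<|1−6/7x| ∀x<0 ⇒ interval (−∞,0).

(−∞, 0) — no finite endpoint. Any h>0 works for λ=-3.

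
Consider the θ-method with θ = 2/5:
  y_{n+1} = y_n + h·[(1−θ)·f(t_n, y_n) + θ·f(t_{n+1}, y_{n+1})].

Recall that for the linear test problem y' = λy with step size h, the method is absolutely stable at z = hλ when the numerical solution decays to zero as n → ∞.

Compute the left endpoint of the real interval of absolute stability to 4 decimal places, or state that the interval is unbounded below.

left endpoint -10.0000.

On y'=λy, z=hλ:
  y_{n+1} = y_n + z·[3/5·y_n + 2/5·y_{n+1}] ⇒ (1 − 2/5z)y_{n+1} = (1 + 3/5z)y_n
  so R(z) = (1 + 3/5z)/(1 − 2/5z).

Boundary: |R(x)|=1, x<0.
x=-0.31: |R|=0.7242
R=−1: 1+3/5x = −1+2/5x ⇒ -1/5x=2 ⇒ x=2/(-1/5)=-10.0000
Confirm numerically:
  x=-7.585: |R|=0.88027 <1
  x=-7.328: |R|=0.86406 <1
  x=-6.749: |R|=0.82425 <1
  x=-10.591: |R|=1.02257 >1
  x=-10.499: |R|=1.01919 >1
  x=-10.210: |R|=1.00826 >1
So |R|<1 on (-10.0000, 0).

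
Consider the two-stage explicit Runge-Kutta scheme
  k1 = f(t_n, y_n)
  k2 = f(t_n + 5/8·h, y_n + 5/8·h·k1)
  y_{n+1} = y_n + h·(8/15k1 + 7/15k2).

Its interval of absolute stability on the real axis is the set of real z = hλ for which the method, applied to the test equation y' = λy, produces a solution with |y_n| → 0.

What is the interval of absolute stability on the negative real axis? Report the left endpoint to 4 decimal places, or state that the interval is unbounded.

(-3.4286, 0).

Test eqn y'=λy, z=hλ:
  k1=λy_n ⇒ h·k1=z·y_n;  k2=λ(1+5/8z)y_n ⇒ h·k2=z(1+5/8z)y_n
  y_{n+1}/y_n = 1 + 8/15z + 7/15z(1+5/8z) = 1 + z + 7/24z²
  Hence R(z) = 1 + z + 7/24z².

Need |R(x)|<1, x<0.
x=-1.64: |R|=0.1445
R=1: x+7/24x²=0 ⇒ x=−24/7=-3.4286; min R=1−1/(4·7/24)=0.1429>−1
Confirm numerically:
  x=-3.303: |R|=0.87903 <1
  x=-2.055: |R|=0.17672 <1
  x=-2.031: |R|=0.17211 <1
  x=-4.024: |R|=1.69883 >1
  x=-3.859: |R|=1.48447 >1
Stable set (-3.4286, 0).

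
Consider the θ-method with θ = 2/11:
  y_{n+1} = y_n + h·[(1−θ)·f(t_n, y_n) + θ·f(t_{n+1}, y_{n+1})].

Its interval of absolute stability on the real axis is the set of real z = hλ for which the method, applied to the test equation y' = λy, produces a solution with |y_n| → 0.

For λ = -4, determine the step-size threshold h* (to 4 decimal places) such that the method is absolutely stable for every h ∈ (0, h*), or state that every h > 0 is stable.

(-3.1429,0); λ=-4 ⇒ h* = (22/7)/4 = 0.7857.

Set f=λy, z=hλ:
  y_{n+1} = y_n + z·[9/11·y_n + 2/11·y_{n+1}] ⇒ (1 − 2/11z)y_{n+1} = (1 + 9/11z)y_n
  ⇒ R(z) = (1 + 9/11z)/(1 − 2/11z).

Need |R(x)|<1, x<0.
x=-0.9: |R|=0.2266
R=−1: 1+9/11x = −1+2/11x ⇒ -7/11x=2 ⇒ x=2/(-7/11)=-3.1429
Confirm numerically:
  x=-2.297: |R|=0.62030 <1
  x=-1.803: |R|=0.35787 <1
  x=-1.735: |R|=0.31894 <1
  x=-3.711: |R|=1.21588 >1
  x=-3.654: |R|=1.19543 >1
  x=-3.219: |R|=1.03057 >1
Stable set (-3.1429, 0).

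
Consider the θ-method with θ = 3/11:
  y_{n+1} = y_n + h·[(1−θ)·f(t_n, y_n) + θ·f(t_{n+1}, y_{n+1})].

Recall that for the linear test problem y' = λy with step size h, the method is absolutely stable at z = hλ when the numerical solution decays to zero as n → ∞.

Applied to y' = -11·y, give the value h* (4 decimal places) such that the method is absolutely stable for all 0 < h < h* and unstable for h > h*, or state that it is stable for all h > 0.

With y'=λy (z=hλ):
  y_{n+1} = y_n + z·[8/11·y_n + 3/11·y_{n+1}] ⇒ (1 − 3/11z)y_{n+1} = (1 + 8/11z)y_n
  Hence R(z) = (1 + 8/11z)/(1 − 3/11z).

Solve |R(x)|<1 on ℝ⁻.
x=-0.6: |R|=0.4844
R=−1: 1+8/11x = −1+3/11x ⇒ -5/11x=2 ⇒ x=2/(-5/11)=-4.4000
Confirm numerically:
  x=-4.135: |R|=0.94339 <1
  x=-3.732: |R|=0.84952 <1
  x=-3.186: |R|=0.70474 <1
  x=-2.614: |R|=0.52606 <1
  x=-4.578: |R|=1.03598 >1
  x=-4.433: |R|=1.00679 >1
  x=-4.422: |R|=1.00453 >1
So |R|<1 on (-4.4000, 0).

(-4.4000,0); λ=-11 ⇒ h* = (22/5)/11 = 0.4000.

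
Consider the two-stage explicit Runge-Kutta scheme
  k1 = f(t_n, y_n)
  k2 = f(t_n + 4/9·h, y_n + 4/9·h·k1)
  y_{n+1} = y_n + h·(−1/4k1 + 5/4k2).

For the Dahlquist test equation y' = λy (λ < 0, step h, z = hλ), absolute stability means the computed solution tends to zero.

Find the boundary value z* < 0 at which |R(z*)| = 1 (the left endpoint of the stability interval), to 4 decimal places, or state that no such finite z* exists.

left endpoint -1.8000.

With y'=λy (z=hλ):
  k1=λy_n ⇒ h·k1=z·y_n;  k2=λ(1+4/9z)y_n ⇒ h·k2=z(1+4/9z)y_n
  y_{n+1}/y_n = 1 − 1/4z + 5/4z(1+4/9z) = 1 + z + 5/9z²
  R(z) = 1 + z + 5/9z².

Solve |R(x)|<1 on ℝ⁻.
x=-0.95: |R|=0.5514
R=1: x+5/9x²=0 ⇒ x=−9/5=-1.8000; min R=1−1/(4·5/9)=0.5500>−1
Confirm numerically:
  x=-1.748: |R|=0.94950 <1
  x=-1.548: |R|=0.78328 <1
  x=-0.819: |R|=0.55365 <1
  x=-2.325: |R|=1.67813 >1
  x=-1.876: |R|=1.07921 >1
So |R|<1 on (-1.8000, 0).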